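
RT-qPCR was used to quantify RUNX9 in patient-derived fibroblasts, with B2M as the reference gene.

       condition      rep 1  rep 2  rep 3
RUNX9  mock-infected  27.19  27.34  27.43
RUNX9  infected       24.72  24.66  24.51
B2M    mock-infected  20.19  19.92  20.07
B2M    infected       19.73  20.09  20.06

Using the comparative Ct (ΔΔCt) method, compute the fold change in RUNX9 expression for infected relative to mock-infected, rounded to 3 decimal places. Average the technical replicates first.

6.021

Mean Ct: RUNX9 mock-infected 27.320; RUNX9 infected 24.630; B2M mock-infected 20.060; B2M infected 19.960
ΔCt(mock-infected) = 27.320 − 20.060 = 7.260
ΔCt(infected) = 24.630 − 19.960 = 4.670
ΔΔCt = 4.670 − 7.260 = -2.590
Fold change = 2^(−(-2.590)) = 2^2.590 = 6.0210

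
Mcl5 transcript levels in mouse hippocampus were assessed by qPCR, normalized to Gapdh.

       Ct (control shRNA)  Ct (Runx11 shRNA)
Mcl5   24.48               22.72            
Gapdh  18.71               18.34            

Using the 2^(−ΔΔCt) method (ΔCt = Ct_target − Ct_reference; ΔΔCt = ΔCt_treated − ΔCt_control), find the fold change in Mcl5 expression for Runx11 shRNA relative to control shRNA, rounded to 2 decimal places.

2.62

ΔCt(control shRNA) = 24.480 − 18.710 = 5.770
ΔCt(Runx11 shRNA) = 22.720 − 18.340 = 4.380
ΔΔCt = 4.380 − 5.770 = -1.390
Fold change = 2^(−(-1.390)) = 2^1.390 = 2.621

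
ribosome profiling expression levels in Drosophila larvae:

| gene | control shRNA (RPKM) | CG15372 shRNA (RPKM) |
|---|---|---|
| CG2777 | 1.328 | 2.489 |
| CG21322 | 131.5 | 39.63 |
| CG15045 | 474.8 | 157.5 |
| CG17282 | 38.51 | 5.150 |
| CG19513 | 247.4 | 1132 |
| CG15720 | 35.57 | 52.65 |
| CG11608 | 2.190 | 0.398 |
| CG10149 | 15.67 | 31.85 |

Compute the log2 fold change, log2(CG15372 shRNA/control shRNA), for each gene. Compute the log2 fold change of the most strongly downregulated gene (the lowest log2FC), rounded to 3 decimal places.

-2.903

log2(2.489/1.328) = 0.906  (CG2777)
log2(39.63/131.5) = -1.730  (CG21322)
log2(157.5/474.8) = -1.592  (CG15045)
log2(5.150/38.51) = -2.903  (CG17282)
log2(1132/247.4) = 2.194  (CG19513)
log2(52.65/35.57) = 0.566  (CG15720)
log2(0.398/2.190) = -2.460  (CG11608)
log2(31.85/15.67) = 1.023  (CG10149)
CG17282 is most strongly downregulated.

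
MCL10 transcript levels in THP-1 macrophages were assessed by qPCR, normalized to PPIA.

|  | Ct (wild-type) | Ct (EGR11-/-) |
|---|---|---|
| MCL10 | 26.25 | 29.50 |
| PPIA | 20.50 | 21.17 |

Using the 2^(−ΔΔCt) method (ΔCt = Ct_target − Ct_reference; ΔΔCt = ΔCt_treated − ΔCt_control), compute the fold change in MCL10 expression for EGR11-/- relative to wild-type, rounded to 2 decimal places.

0.17

ΔCt(wild-type) = 26.250 − 20.500 = 5.750
ΔCt(EGR11-/-) = 29.500 − 21.170 = 8.330
ΔΔCt = 8.330 − 5.750 = 2.580
Fold change = 2^(−2.580) = 0.167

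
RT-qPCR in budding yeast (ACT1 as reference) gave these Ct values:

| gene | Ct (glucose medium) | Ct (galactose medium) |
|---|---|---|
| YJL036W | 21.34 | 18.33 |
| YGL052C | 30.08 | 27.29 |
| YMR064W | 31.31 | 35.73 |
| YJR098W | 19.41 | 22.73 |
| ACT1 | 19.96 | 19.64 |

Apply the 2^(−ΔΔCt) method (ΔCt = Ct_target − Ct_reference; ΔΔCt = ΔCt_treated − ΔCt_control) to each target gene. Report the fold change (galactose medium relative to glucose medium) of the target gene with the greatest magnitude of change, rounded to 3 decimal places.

YJL036W: ΔΔCt = (18.33−19.64) − (21.34−19.96) = -1.31 − 1.38 = -2.69; fold change = 2^2.69 = 6.453
YGL052C: ΔΔCt = (27.29−19.64) − (30.08−19.96) = 7.65 − 10.12 = -2.47; fold change = 2^2.47 = 5.540
YMR064W: ΔΔCt = (35.73−19.64) − (31.31−19.96) = 16.09 − 11.35 = 4.74; fold change = 2^-4.74 = 0.037
YJR098W: ΔΔCt = (22.73−19.64) − (19.41−19.96) = 3.09 − (-0.55) = 3.64; fold change = 2^-3.64 = 0.080
YMR064W has the largest |ΔΔCt| = 4.74.

0.037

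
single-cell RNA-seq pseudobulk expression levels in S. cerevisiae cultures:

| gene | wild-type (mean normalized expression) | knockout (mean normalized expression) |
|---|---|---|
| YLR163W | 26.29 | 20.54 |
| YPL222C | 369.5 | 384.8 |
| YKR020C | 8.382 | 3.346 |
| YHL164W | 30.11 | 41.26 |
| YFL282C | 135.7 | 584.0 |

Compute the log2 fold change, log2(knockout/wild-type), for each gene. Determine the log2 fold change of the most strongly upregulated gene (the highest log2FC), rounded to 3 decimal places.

log2(20.54/26.29) = -0.356  (YLR163W)
log2(384.8/369.5) = 0.059  (YPL222C)
log2(3.346/8.382) = -1.325  (YKR020C)
log2(41.26/30.11) = 0.455  (YHL164W)
log2(584.0/135.7) = 2.106  (YFL282C)
YFL282C is most strongly upregulated.

2.106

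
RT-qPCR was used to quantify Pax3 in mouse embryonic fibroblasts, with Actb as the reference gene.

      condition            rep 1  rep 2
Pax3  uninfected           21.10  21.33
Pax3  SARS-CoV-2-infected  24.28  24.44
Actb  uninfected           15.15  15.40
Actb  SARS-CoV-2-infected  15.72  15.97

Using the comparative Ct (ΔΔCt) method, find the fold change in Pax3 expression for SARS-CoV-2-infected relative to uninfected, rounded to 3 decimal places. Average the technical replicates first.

Mean Ct: Pax3 uninfected 21.215; Pax3 SARS-CoV-2-infected 24.360; Actb uninfected 15.275; Actb SARS-CoV-2-infected 15.845
ΔCt(uninfected) = 21.215 − 15.275 = 5.940
ΔCt(SARS-CoV-2-infected) = 24.360 − 15.845 = 8.515
ΔΔCt = 8.515 − 5.940 = 2.575
Fold change = 2^(−2.575) = 0.1678

0.168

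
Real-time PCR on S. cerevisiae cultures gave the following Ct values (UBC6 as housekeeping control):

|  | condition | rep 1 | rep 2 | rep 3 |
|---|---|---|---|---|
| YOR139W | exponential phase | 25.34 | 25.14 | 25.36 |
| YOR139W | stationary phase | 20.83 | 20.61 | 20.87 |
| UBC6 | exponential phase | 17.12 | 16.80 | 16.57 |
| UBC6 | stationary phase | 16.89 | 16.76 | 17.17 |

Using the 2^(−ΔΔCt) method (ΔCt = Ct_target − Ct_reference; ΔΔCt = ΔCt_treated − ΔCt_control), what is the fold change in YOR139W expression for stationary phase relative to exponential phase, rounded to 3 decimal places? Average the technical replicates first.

Mean Ct: YOR139W exponential phase 25.280; YOR139W stationary phase 20.770; UBC6 exponential phase 16.830; UBC6 stationary phase 16.940
ΔCt(exponential phase) = 25.280 − 16.830 = 8.450
ΔCt(stationary phase) = 20.770 − 16.940 = 3.830
ΔΔCt = 3.830 − 8.450 = -4.620
Fold change = 2^(−(-4.620)) = 2^4.620 = 24.5900

24.590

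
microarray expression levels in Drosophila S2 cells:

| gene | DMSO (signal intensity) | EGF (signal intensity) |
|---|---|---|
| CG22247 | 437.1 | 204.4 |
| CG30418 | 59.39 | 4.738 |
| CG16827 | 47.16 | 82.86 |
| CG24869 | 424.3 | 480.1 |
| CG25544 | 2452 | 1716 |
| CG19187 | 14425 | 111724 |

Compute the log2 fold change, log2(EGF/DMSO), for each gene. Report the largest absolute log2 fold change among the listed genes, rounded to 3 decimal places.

log2(204.4/437.1) = -1.097  (CG22247)
log2(4.738/59.39) = -3.648  (CG30418)
log2(82.86/47.16) = 0.813  (CG16827)
log2(480.1/424.3) = 0.178  (CG24869)
log2(1716/2452) = -0.515  (CG25544)
log2(111724/14425) = 2.953  (CG19187)
The largest magnitude belongs to CG30418.

3.648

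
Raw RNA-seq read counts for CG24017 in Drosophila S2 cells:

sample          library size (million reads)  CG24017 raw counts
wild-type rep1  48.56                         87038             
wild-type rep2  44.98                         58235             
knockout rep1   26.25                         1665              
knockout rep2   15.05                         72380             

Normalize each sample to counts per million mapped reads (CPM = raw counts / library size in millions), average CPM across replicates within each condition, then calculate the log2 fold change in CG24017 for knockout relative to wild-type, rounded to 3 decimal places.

0.658

CPM(wild-type rep1) = 87038 / 48.56 = 1792.3806
CPM(wild-type rep2) = 58235 / 44.98 = 1294.6865
CPM(knockout rep1) = 1665 / 26.25 = 63.4286
CPM(knockout rep2) = 72380 / 15.05 = 4809.3023
mean CPM(wild-type) = 1543.5335; mean CPM(knockout) = 2436.3654
Fold change = 2436.3654 / 1543.5335 = 1.57843
log2(1.57843) = 0.6585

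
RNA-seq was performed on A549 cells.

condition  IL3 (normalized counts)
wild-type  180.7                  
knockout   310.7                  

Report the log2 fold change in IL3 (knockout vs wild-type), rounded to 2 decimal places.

Fold change = 310.7 / 180.7 = 1.7194
log2(1.7194) = 0.782

0.78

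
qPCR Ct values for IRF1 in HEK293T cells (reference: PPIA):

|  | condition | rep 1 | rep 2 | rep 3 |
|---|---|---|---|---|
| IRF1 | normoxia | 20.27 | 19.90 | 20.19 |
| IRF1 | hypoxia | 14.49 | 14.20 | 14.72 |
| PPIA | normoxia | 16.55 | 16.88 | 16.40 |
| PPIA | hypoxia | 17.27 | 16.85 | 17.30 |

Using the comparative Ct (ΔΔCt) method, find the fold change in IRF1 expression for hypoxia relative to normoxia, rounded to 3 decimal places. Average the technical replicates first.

Mean Ct: IRF1 normoxia 20.120; IRF1 hypoxia 14.470; PPIA normoxia 16.610; PPIA hypoxia 17.140
ΔCt(normoxia) = 20.120 − 16.610 = 3.510
ΔCt(hypoxia) = 14.470 − 17.140 = -2.670
ΔΔCt = -2.670 − 3.510 = -6.180
Fold change = 2^(−(-6.180)) = 2^6.180 = 72.5046

72.505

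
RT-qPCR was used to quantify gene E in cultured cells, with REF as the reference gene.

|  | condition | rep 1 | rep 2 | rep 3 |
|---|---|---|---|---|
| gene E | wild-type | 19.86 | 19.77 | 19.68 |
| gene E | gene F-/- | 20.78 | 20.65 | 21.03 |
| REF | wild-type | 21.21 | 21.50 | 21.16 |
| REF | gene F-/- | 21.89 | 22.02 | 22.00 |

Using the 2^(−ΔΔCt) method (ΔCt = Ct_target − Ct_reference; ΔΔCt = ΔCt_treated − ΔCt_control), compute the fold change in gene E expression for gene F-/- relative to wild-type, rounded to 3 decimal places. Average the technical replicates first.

Mean Ct: gene E wild-type 19.770; gene E gene F-/- 20.820; REF wild-type 21.290; REF gene F-/- 21.970
ΔCt(wild-type) = 19.770 − 21.290 = -1.520
ΔCt(gene F-/-) = 20.820 − 21.970 = -1.150
ΔΔCt = -1.150 − (-1.520) = 0.370
Fold change = 2^(−0.370) = 0.7738

0.774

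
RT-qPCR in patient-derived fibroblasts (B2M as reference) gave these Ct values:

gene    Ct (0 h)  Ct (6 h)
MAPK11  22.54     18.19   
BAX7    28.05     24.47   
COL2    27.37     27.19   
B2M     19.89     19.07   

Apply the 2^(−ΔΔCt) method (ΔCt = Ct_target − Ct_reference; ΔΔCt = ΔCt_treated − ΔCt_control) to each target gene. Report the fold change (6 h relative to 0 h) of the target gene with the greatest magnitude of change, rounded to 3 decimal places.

11.551

MAPK11: ΔΔCt = (18.19−19.07) − (22.54−19.89) = -0.88 − 2.65 = -3.53; fold change = 2^3.53 = 11.551
BAX7: ΔΔCt = (24.47−19.07) − (28.05−19.89) = 5.40 − 8.16 = -2.76; fold change = 2^2.76 = 6.774
COL2: ΔΔCt = (27.19−19.07) − (27.37−19.89) = 8.12 − 7.48 = 0.64; fold change = 2^-0.64 = 0.642
MAPK11 has the largest |ΔΔCt| = 3.53.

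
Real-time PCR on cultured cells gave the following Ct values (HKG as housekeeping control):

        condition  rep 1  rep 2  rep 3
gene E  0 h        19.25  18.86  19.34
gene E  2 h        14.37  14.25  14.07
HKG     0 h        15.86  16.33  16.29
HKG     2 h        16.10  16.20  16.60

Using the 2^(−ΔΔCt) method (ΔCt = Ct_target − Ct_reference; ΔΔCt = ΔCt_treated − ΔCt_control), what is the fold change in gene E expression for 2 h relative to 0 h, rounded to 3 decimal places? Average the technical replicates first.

33.359

Mean Ct: gene E 0 h 19.150; gene E 2 h 14.230; HKG 0 h 16.160; HKG 2 h 16.300
ΔCt(0 h) = 19.150 − 16.160 = 2.990
ΔCt(2 h) = 14.230 − 16.300 = -2.070
ΔΔCt = -2.070 − 2.990 = -5.060
Fold change = 2^(−(-5.060)) = 2^5.060 = 33.3589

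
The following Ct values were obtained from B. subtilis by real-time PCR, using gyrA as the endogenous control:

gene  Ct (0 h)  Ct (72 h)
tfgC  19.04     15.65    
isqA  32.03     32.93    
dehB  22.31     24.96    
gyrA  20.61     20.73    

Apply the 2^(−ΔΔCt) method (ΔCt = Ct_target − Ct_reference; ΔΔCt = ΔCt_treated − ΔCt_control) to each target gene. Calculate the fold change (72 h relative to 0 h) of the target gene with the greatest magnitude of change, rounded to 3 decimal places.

tfgC: ΔΔCt = (15.65−20.73) − (19.04−20.61) = -5.08 − (-1.57) = -3.51; fold change = 2^3.51 = 11.392
isqA: ΔΔCt = (32.93−20.73) − (32.03−20.61) = 12.20 − 11.42 = 0.78; fold change = 2^-0.78 = 0.582
dehB: ΔΔCt = (24.96−20.73) − (22.31−20.61) = 4.23 − 1.70 = 2.53; fold change = 2^-2.53 = 0.173
tfgC has the largest |ΔΔCt| = 3.51.

11.392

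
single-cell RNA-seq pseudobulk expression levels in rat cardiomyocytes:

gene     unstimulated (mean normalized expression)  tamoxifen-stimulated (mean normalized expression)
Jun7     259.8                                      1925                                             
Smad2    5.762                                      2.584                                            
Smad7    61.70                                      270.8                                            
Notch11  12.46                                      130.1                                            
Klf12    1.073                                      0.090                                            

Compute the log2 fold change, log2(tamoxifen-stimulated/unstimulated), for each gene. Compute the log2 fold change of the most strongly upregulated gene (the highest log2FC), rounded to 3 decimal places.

log2(1925/259.8) = 2.889  (Jun7)
log2(2.584/5.762) = -1.157  (Smad2)
log2(270.8/61.70) = 2.134  (Smad7)
log2(130.1/12.46) = 3.384  (Notch11)
log2(0.090/1.073) = -3.576  (Klf12)
Notch11 is most strongly upregulated.

3.384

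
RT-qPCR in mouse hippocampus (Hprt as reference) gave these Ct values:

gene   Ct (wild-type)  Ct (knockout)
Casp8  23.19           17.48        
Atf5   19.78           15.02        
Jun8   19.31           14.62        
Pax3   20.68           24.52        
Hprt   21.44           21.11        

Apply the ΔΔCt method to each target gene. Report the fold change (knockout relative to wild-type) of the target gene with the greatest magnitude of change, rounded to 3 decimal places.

Casp8: ΔΔCt = (17.48−21.11) − (23.19−21.44) = -3.63 − 1.75 = -5.38; fold change = 2^5.38 = 41.643
Atf5: ΔΔCt = (15.02−21.11) − (19.78−21.44) = -6.09 − (-1.66) = -4.43; fold change = 2^4.43 = 21.556
Jun8: ΔΔCt = (14.62−21.11) − (19.31−21.44) = -6.49 − (-2.13) = -4.36; fold change = 2^4.36 = 20.535
Pax3: ΔΔCt = (24.52−21.11) − (20.68−21.44) = 3.41 − (-0.76) = 4.17; fold change = 2^-4.17 = 0.056
Casp8 has the largest |ΔΔCt| = 5.38.

41.643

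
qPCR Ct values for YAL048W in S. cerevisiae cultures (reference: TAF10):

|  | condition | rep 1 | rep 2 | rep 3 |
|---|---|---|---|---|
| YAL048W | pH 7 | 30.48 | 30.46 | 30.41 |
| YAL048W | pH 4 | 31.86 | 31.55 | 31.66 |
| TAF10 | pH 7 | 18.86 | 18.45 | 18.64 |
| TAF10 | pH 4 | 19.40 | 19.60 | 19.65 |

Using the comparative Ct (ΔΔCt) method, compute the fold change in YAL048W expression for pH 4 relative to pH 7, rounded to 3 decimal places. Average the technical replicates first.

Mean Ct: YAL048W pH 7 30.450; YAL048W pH 4 31.690; TAF10 pH 7 18.650; TAF10 pH 4 19.550
ΔCt(pH 7) = 30.450 − 18.650 = 11.800
ΔCt(pH 4) = 31.690 − 19.550 = 12.140
ΔΔCt = 12.140 − 11.800 = 0.340
Fold change = 2^(−0.340) = 0.7900

0.790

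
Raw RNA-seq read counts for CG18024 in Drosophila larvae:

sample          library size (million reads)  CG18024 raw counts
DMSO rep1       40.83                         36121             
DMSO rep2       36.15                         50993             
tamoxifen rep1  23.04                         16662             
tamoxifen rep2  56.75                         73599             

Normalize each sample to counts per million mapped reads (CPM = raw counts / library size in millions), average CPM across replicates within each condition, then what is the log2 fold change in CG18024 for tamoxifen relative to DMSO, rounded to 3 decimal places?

CPM(DMSO rep1) = 36121 / 40.83 = 884.6681
CPM(DMSO rep2) = 50993 / 36.15 = 1410.5947
CPM(tamoxifen rep1) = 16662 / 23.04 = 723.1771
CPM(tamoxifen rep2) = 73599 / 56.75 = 1296.8987
mean CPM(DMSO) = 1147.6314; mean CPM(tamoxifen) = 1010.0379
Fold change = 1010.0379 / 1147.6314 = 0.88011
log2(0.88011) = -0.1842

-0.184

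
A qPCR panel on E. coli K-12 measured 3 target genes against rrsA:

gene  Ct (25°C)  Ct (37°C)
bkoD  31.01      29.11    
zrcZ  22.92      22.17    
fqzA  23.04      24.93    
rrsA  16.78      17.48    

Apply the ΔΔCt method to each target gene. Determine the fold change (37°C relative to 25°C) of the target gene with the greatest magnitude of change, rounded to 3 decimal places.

6.063

bkoD: ΔΔCt = (29.11−17.48) − (31.01−16.78) = 11.63 − 14.23 = -2.60; fold change = 2^2.60 = 6.063
zrcZ: ΔΔCt = (22.17−17.48) − (22.92−16.78) = 4.69 − 6.14 = -1.45; fold change = 2^1.45 = 2.732
fqzA: ΔΔCt = (24.93−17.48) − (23.04−16.78) = 7.45 − 6.26 = 1.19; fold change = 2^-1.19 = 0.438
bkoD has the largest |ΔΔCt| = 2.60.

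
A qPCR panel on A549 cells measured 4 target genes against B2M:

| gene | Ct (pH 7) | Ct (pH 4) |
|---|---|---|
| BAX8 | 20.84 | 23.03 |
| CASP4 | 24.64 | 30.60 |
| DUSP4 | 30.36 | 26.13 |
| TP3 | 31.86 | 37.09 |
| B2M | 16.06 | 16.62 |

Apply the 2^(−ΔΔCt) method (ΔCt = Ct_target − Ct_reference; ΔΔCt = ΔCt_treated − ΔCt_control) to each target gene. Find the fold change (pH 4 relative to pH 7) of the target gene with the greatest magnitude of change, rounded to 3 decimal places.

BAX8: ΔΔCt = (23.03−16.62) − (20.84−16.06) = 6.41 − 4.78 = 1.63; fold change = 2^-1.63 = 0.323
CASP4: ΔΔCt = (30.60−16.62) − (24.64−16.06) = 13.98 − 8.58 = 5.40; fold change = 2^-5.40 = 0.024
DUSP4: ΔΔCt = (26.13−16.62) − (30.36−16.06) = 9.51 − 14.30 = -4.79; fold change = 2^4.79 = 27.665
TP3: ΔΔCt = (37.09−16.62) − (31.86−16.06) = 20.47 − 15.80 = 4.67; fold change = 2^-4.67 = 0.039
CASP4 has the largest |ΔΔCt| = 5.40.

0.024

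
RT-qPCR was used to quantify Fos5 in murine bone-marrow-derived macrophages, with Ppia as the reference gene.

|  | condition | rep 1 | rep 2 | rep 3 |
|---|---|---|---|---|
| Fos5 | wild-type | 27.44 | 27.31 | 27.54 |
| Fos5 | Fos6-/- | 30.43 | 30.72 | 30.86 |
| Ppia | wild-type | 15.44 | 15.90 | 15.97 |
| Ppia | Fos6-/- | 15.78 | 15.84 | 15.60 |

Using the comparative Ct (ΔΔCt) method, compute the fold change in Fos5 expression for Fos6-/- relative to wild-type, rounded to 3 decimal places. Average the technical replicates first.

0.104

Mean Ct: Fos5 wild-type 27.430; Fos5 Fos6-/- 30.670; Ppia wild-type 15.770; Ppia Fos6-/- 15.740
ΔCt(wild-type) = 27.430 − 15.770 = 11.660
ΔCt(Fos6-/-) = 30.670 − 15.740 = 14.930
ΔΔCt = 14.930 − 11.660 = 3.270
Fold change = 2^(−3.270) = 0.1037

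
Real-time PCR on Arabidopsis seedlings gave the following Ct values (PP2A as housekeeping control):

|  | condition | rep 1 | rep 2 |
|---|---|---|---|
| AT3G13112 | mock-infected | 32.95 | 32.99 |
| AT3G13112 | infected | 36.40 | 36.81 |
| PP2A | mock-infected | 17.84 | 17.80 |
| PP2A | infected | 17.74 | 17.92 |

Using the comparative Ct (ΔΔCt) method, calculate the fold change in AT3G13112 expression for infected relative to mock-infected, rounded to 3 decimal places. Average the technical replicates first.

0.081

Mean Ct: AT3G13112 mock-infected 32.970; AT3G13112 infected 36.605; PP2A mock-infected 17.820; PP2A infected 17.830
ΔCt(mock-infected) = 32.970 − 17.820 = 15.150
ΔCt(infected) = 36.605 − 17.830 = 18.775
ΔΔCt = 18.775 − 15.150 = 3.625
Fold change = 2^(−3.625) = 0.0811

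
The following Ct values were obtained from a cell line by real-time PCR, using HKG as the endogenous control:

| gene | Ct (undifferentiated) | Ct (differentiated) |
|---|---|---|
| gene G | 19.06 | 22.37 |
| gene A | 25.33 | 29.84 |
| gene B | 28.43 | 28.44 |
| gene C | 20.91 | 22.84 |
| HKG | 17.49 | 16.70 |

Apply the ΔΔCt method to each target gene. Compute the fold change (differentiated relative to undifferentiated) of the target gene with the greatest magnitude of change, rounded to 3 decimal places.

0.025

gene G: ΔΔCt = (22.37−16.70) − (19.06−17.49) = 5.67 − 1.57 = 4.10; fold change = 2^-4.10 = 0.058
gene A: ΔΔCt = (29.84−16.70) − (25.33−17.49) = 13.14 − 7.84 = 5.30; fold change = 2^-5.30 = 0.025
gene B: ΔΔCt = (28.44−16.70) − (28.43−17.49) = 11.74 − 10.94 = 0.80; fold change = 2^-0.80 = 0.574
gene C: ΔΔCt = (22.84−16.70) − (20.91−17.49) = 6.14 − 3.42 = 2.72; fold change = 2^-2.72 = 0.152
gene A has the largest |ΔΔCt| = 5.30.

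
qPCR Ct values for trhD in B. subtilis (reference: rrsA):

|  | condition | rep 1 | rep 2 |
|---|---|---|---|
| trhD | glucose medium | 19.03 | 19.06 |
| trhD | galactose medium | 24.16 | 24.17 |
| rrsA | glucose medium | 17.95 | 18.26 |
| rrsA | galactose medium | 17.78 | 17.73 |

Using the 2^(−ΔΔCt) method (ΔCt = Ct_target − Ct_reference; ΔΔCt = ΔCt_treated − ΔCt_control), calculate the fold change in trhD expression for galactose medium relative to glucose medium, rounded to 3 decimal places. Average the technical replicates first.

0.023

Mean Ct: trhD glucose medium 19.045; trhD galactose medium 24.165; rrsA glucose medium 18.105; rrsA galactose medium 17.755
ΔCt(glucose medium) = 19.045 − 18.105 = 0.940
ΔCt(galactose medium) = 24.165 − 17.755 = 6.410
ΔΔCt = 6.410 − 0.940 = 5.470
Fold change = 2^(−5.470) = 0.0226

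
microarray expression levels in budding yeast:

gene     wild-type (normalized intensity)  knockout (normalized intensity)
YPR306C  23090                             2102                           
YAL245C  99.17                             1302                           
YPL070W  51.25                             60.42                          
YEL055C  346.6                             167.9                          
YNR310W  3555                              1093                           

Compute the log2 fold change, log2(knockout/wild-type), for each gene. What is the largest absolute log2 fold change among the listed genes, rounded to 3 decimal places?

log2(2102/23090) = -3.457  (YPR306C)
log2(1302/99.17) = 3.715  (YAL245C)
log2(60.42/51.25) = 0.237  (YPL070W)
log2(167.9/346.6) = -1.046  (YEL055C)
log2(1093/3555) = -1.702  (YNR310W)
The largest magnitude belongs to YAL245C.

3.715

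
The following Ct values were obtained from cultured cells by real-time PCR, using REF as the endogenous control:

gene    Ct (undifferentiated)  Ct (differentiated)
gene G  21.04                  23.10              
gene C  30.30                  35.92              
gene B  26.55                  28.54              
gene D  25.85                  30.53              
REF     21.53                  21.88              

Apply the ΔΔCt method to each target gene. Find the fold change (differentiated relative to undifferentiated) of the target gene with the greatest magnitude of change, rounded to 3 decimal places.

gene G: ΔΔCt = (23.10−21.88) − (21.04−21.53) = 1.22 − (-0.49) = 1.71; fold change = 2^-1.71 = 0.306
gene C: ΔΔCt = (35.92−21.88) − (30.30−21.53) = 14.04 − 8.77 = 5.27; fold change = 2^-5.27 = 0.026
gene B: ΔΔCt = (28.54−21.88) − (26.55−21.53) = 6.66 − 5.02 = 1.64; fold change = 2^-1.64 = 0.321
gene D: ΔΔCt = (30.53−21.88) − (25.85−21.53) = 8.65 − 4.32 = 4.33; fold change = 2^-4.33 = 0.050
gene C has the largest |ΔΔCt| = 5.27.

0.026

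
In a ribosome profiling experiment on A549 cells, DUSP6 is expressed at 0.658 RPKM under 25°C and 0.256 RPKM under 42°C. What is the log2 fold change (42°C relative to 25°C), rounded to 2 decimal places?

Fold change = 0.256 / 0.658 = 0.3891
log2(0.3891) = -1.362

-1.36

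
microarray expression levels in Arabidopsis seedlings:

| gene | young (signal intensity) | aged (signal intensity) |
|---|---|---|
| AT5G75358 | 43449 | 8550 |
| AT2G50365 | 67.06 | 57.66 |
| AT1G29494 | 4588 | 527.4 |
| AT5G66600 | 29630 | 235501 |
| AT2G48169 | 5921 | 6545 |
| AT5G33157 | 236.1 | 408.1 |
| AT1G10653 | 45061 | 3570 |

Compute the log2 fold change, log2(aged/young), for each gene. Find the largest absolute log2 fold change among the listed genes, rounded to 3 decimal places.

log2(8550/43449) = -2.345  (AT5G75358)
log2(57.66/67.06) = -0.218  (AT2G50365)
log2(527.4/4588) = -3.121  (AT1G29494)
log2(235501/29630) = 2.991  (AT5G66600)
log2(6545/5921) = 0.145  (AT2G48169)
log2(408.1/236.1) = 0.790  (AT5G33157)
log2(3570/45061) = -3.658  (AT1G10653)
The largest magnitude belongs to AT1G10653.

3.658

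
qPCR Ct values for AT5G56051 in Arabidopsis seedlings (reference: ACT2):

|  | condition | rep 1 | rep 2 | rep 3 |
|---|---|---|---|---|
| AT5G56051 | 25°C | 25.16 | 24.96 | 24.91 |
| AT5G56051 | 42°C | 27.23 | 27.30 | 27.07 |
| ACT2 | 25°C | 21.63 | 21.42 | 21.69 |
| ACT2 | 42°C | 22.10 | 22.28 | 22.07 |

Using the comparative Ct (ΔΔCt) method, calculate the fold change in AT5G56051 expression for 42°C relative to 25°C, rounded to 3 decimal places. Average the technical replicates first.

0.325

Mean Ct: AT5G56051 25°C 25.010; AT5G56051 42°C 27.200; ACT2 25°C 21.580; ACT2 42°C 22.150
ΔCt(25°C) = 25.010 − 21.580 = 3.430
ΔCt(42°C) = 27.200 − 22.150 = 5.050
ΔΔCt = 5.050 − 3.430 = 1.620
Fold change = 2^(−1.620) = 0.3253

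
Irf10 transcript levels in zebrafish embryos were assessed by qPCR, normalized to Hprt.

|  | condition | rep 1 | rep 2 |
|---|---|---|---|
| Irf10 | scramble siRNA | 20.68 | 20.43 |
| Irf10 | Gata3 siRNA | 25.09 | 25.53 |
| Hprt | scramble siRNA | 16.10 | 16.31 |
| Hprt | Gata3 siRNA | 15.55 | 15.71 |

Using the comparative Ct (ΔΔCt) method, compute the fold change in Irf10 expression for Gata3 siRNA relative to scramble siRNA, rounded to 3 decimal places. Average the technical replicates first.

Mean Ct: Irf10 scramble siRNA 20.555; Irf10 Gata3 siRNA 25.310; Hprt scramble siRNA 16.205; Hprt Gata3 siRNA 15.630
ΔCt(scramble siRNA) = 20.555 − 16.205 = 4.350
ΔCt(Gata3 siRNA) = 25.310 − 15.630 = 9.680
ΔΔCt = 9.680 − 4.350 = 5.330
Fold change = 2^(−5.330) = 0.0249

0.025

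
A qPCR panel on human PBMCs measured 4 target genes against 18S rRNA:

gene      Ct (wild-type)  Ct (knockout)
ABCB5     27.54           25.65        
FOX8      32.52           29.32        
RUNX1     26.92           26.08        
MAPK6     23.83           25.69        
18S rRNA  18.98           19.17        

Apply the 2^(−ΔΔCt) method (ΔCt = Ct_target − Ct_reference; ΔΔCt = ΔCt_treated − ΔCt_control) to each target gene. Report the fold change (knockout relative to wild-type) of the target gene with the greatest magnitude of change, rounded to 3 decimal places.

10.483

ABCB5: ΔΔCt = (25.65−19.17) − (27.54−18.98) = 6.48 − 8.56 = -2.08; fold change = 2^2.08 = 4.228
FOX8: ΔΔCt = (29.32−19.17) − (32.52−18.98) = 10.15 − 13.54 = -3.39; fold change = 2^3.39 = 10.483
RUNX1: ΔΔCt = (26.08−19.17) − (26.92−18.98) = 6.91 − 7.94 = -1.03; fold change = 2^1.03 = 2.042
MAPK6: ΔΔCt = (25.69−19.17) − (23.83−18.98) = 6.52 − 4.85 = 1.67; fold change = 2^-1.67 = 0.314
FOX8 has the largest |ΔΔCt| = 3.39.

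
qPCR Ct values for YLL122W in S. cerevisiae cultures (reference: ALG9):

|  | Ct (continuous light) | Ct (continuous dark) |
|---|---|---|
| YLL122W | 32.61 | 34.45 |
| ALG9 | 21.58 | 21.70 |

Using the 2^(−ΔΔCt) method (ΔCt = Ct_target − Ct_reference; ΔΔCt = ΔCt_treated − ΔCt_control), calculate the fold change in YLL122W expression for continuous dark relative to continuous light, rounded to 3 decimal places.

0.304

ΔCt(continuous light) = 32.610 − 21.580 = 11.030
ΔCt(continuous dark) = 34.450 − 21.700 = 12.750
ΔΔCt = 12.750 − 11.030 = 1.720
Fold change = 2^(−1.720) = 0.3035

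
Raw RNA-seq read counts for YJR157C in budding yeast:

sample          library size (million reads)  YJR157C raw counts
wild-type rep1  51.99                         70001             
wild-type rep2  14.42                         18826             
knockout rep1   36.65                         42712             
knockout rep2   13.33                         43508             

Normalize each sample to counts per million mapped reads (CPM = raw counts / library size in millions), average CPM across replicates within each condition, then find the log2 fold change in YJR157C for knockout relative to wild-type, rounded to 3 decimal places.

0.740

CPM(wild-type rep1) = 70001 / 51.99 = 1346.4320
CPM(wild-type rep2) = 18826 / 14.42 = 1305.5479
CPM(knockout rep1) = 42712 / 36.65 = 1165.4025
CPM(knockout rep2) = 43508 / 13.33 = 3263.9160
mean CPM(wild-type) = 1325.9899; mean CPM(knockout) = 2214.6592
Fold change = 2214.6592 / 1325.9899 = 1.67019
log2(1.67019) = 0.7400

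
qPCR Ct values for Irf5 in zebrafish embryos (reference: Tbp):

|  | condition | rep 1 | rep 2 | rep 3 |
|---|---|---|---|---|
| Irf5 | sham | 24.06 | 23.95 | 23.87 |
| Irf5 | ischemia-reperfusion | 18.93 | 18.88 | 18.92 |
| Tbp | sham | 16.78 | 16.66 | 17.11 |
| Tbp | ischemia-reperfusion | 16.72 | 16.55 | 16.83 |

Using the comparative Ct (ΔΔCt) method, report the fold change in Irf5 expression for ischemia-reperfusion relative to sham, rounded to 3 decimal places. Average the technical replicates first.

29.857

Mean Ct: Irf5 sham 23.960; Irf5 ischemia-reperfusion 18.910; Tbp sham 16.850; Tbp ischemia-reperfusion 16.700
ΔCt(sham) = 23.960 − 16.850 = 7.110
ΔCt(ischemia-reperfusion) = 18.910 − 16.700 = 2.210
ΔΔCt = 2.210 − 7.110 = -4.900
Fold change = 2^(−(-4.900)) = 2^4.900 = 29.8571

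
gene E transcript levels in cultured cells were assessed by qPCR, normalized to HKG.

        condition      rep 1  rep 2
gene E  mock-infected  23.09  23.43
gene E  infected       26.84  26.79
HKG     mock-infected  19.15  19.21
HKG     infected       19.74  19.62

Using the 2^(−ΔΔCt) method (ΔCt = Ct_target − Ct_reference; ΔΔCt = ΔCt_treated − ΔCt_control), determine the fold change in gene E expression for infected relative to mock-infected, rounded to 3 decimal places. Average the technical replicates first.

Mean Ct: gene E mock-infected 23.260; gene E infected 26.815; HKG mock-infected 19.180; HKG infected 19.680
ΔCt(mock-infected) = 23.260 − 19.180 = 4.080
ΔCt(infected) = 26.815 − 19.680 = 7.135
ΔΔCt = 7.135 − 4.080 = 3.055
Fold change = 2^(−3.055) = 0.1203

0.120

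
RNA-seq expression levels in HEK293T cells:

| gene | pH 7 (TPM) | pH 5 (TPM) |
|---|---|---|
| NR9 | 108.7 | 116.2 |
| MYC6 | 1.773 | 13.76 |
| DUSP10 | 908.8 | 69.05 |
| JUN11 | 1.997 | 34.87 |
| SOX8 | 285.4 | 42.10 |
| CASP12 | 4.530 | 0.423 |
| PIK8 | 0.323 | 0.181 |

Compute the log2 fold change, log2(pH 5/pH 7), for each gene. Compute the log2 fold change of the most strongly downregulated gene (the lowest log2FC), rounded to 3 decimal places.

-3.718

log2(116.2/108.7) = 0.096  (NR9)
log2(13.76/1.773) = 2.956  (MYC6)
log2(69.05/908.8) = -3.718  (DUSP10)
log2(34.87/1.997) = 4.126  (JUN11)
log2(42.10/285.4) = -2.761  (SOX8)
log2(0.423/4.530) = -3.421  (CASP12)
log2(0.181/0.323) = -0.836  (PIK8)
DUSP10 is most strongly downregulated.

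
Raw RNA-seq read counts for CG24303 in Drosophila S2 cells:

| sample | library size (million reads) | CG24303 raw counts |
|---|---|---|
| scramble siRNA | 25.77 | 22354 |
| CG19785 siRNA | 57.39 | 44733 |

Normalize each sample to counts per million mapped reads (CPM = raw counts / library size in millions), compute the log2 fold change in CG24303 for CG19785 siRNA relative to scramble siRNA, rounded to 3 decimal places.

CPM(scramble siRNA) = 22354 / 25.77 = 867.4428
CPM(CG19785 siRNA) = 44733 / 57.39 = 779.4564
Fold change = 779.4564 / 867.4428 = 0.89857
log2(0.89857) = -0.1543

-0.154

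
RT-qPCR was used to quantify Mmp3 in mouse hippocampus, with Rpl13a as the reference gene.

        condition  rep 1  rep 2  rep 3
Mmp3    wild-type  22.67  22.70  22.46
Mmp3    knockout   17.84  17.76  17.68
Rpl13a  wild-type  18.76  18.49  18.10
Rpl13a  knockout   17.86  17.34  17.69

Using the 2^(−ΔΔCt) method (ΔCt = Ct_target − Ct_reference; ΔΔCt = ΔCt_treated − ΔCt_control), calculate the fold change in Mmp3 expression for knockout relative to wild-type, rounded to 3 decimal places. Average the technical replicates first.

Mean Ct: Mmp3 wild-type 22.610; Mmp3 knockout 17.760; Rpl13a wild-type 18.450; Rpl13a knockout 17.630
ΔCt(wild-type) = 22.610 − 18.450 = 4.160
ΔCt(knockout) = 17.760 − 17.630 = 0.130
ΔΔCt = 0.130 − 4.160 = -4.030
Fold change = 2^(−(-4.030)) = 2^4.030 = 16.3362

16.336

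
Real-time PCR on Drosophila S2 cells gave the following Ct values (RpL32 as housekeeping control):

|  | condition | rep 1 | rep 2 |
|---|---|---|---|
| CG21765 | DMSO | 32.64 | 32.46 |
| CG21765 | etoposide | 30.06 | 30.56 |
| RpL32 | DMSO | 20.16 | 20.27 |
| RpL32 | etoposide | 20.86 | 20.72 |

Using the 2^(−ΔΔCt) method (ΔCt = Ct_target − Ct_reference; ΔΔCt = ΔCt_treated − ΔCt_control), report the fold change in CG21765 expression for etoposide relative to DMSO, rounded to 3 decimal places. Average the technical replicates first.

7.037

Mean Ct: CG21765 DMSO 32.550; CG21765 etoposide 30.310; RpL32 DMSO 20.215; RpL32 etoposide 20.790
ΔCt(DMSO) = 32.550 − 20.215 = 12.335
ΔCt(etoposide) = 30.310 − 20.790 = 9.520
ΔΔCt = 9.520 − 12.335 = -2.815
Fold change = 2^(−(-2.815)) = 2^2.815 = 7.0372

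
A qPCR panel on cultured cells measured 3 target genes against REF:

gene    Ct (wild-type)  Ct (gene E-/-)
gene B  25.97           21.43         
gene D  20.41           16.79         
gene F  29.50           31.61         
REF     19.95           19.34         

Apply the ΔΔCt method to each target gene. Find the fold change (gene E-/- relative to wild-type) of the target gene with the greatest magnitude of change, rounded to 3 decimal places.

15.242

gene B: ΔΔCt = (21.43−19.34) − (25.97−19.95) = 2.09 − 6.02 = -3.93; fold change = 2^3.93 = 15.242
gene D: ΔΔCt = (16.79−19.34) − (20.41−19.95) = -2.55 − 0.46 = -3.01; fold change = 2^3.01 = 8.056
gene F: ΔΔCt = (31.61−19.34) − (29.50−19.95) = 12.27 − 9.55 = 2.72; fold change = 2^-2.72 = 0.152
gene B has the largest |ΔΔCt| = 3.93.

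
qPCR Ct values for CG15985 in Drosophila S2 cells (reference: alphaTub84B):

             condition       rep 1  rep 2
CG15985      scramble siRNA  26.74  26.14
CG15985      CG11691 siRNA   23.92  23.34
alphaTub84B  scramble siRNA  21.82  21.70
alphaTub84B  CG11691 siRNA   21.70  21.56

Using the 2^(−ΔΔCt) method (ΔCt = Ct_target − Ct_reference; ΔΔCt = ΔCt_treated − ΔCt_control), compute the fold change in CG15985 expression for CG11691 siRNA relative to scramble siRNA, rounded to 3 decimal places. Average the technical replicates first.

Mean Ct: CG15985 scramble siRNA 26.440; CG15985 CG11691 siRNA 23.630; alphaTub84B scramble siRNA 21.760; alphaTub84B CG11691 siRNA 21.630
ΔCt(scramble siRNA) = 26.440 − 21.760 = 4.680
ΔCt(CG11691 siRNA) = 23.630 − 21.630 = 2.000
ΔΔCt = 2.000 − 4.680 = -2.680
Fold change = 2^(−(-2.680)) = 2^2.680 = 6.4086

6.409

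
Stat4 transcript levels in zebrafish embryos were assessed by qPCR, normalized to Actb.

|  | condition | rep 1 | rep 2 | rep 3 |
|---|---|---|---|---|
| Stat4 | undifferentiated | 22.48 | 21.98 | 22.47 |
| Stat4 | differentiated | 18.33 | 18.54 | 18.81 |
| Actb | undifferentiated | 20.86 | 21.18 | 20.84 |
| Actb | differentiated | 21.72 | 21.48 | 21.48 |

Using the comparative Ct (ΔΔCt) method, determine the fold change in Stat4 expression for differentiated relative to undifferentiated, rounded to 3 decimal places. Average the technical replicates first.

Mean Ct: Stat4 undifferentiated 22.310; Stat4 differentiated 18.560; Actb undifferentiated 20.960; Actb differentiated 21.560
ΔCt(undifferentiated) = 22.310 − 20.960 = 1.350
ΔCt(differentiated) = 18.560 − 21.560 = -3.000
ΔΔCt = -3.000 − 1.350 = -4.350
Fold change = 2^(−(-4.350)) = 2^4.350 = 20.3930

20.393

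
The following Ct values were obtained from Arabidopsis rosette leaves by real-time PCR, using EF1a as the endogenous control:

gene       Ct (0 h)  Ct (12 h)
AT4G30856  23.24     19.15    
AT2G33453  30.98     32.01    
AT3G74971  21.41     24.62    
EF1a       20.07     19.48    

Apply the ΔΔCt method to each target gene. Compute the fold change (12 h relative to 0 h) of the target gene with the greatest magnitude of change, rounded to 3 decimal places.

AT4G30856: ΔΔCt = (19.15−19.48) − (23.24−20.07) = -0.33 − 3.17 = -3.50; fold change = 2^3.50 = 11.314
AT2G33453: ΔΔCt = (32.01−19.48) − (30.98−20.07) = 12.53 − 10.91 = 1.62; fold change = 2^-1.62 = 0.325
AT3G74971: ΔΔCt = (24.62−19.48) − (21.41−20.07) = 5.14 − 1.34 = 3.80; fold change = 2^-3.80 = 0.072
AT3G74971 has the largest |ΔΔCt| = 3.80.

0.072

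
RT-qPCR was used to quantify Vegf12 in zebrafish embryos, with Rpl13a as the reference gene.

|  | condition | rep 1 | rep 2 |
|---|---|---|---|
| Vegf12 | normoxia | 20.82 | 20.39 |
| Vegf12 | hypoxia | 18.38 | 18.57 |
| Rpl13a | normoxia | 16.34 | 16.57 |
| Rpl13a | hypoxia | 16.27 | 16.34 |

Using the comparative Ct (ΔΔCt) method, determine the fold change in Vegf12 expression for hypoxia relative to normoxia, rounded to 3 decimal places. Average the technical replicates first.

3.945

Mean Ct: Vegf12 normoxia 20.605; Vegf12 hypoxia 18.475; Rpl13a normoxia 16.455; Rpl13a hypoxia 16.305
ΔCt(normoxia) = 20.605 − 16.455 = 4.150
ΔCt(hypoxia) = 18.475 − 16.305 = 2.170
ΔΔCt = 2.170 − 4.150 = -1.980
Fold change = 2^(−(-1.980)) = 2^1.980 = 3.9449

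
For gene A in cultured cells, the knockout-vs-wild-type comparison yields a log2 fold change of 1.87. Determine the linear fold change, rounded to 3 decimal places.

Fold change = 2^(1.87) = 3.6553

3.655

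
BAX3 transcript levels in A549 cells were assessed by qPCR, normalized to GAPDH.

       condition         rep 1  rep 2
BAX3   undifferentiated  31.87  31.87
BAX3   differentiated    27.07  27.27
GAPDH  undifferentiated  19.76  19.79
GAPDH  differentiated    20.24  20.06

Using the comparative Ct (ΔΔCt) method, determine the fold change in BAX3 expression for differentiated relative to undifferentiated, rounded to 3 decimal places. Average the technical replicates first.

33.708

Mean Ct: BAX3 undifferentiated 31.870; BAX3 differentiated 27.170; GAPDH undifferentiated 19.775; GAPDH differentiated 20.150
ΔCt(undifferentiated) = 31.870 − 19.775 = 12.095
ΔCt(differentiated) = 27.170 − 20.150 = 7.020
ΔΔCt = 7.020 − 12.095 = -5.075
Fold change = 2^(−(-5.075)) = 2^5.075 = 33.7076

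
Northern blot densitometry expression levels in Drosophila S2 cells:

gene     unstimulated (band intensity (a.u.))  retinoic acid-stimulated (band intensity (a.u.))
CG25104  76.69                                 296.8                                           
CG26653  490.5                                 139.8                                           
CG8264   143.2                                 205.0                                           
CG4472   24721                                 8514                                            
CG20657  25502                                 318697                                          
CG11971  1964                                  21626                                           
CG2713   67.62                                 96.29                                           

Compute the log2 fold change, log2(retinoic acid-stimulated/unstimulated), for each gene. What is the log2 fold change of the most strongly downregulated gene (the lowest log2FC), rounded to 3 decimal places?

log2(296.8/76.69) = 1.952  (CG25104)
log2(139.8/490.5) = -1.811  (CG26653)
log2(205.0/143.2) = 0.518  (CG8264)
log2(8514/24721) = -1.538  (CG4472)
log2(318697/25502) = 3.644  (CG20657)
log2(21626/1964) = 3.461  (CG11971)
log2(96.29/67.62) = 0.510  (CG2713)
CG26653 is most strongly downregulated.

-1.811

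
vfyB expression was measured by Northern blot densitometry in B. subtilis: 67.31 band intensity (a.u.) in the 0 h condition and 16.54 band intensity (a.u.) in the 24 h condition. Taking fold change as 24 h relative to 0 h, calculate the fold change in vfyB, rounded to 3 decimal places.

Fold change = 16.54 / 67.31 = 0.2457
vfyB is downregulated.

0.246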